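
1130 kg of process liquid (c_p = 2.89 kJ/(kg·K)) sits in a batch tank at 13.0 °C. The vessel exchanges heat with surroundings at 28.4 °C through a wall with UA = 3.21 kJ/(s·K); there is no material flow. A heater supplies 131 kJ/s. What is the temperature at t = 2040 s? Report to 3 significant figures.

Lumped-capacitance energy balance: M c_p dT/dt = UA(T_amb − T) + Q̇.
dT/dt = (T_ss − T)/τ with T_ss = T_amb + Q̇/UA = 28.4 + 131/3.21 = 69.210 °C, τ = M c_p/UA = 1130·2.89/3.21 = 1017.4 s.
Integrating: T(t) = T_ss + (T₀ − T_ss) e^(−t/τ).
T(2040) = 69.210 + (-56.210)·0.13463 = 61.642 °C.

61.6 °C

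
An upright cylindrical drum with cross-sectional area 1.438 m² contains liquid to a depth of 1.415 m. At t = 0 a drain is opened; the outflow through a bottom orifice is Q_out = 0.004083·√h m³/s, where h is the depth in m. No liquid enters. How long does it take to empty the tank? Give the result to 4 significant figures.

Unsteady balance on liquid volume: A dh/dt = −0.004083 √h.
Separate and integrate: 2(√h − √h₀) = −(0.004083/A) t.
Set h = 0: 2√h₀ = (0.004083/A) t_empty ⇒ t_empty = 2A√h₀/0.004083.
t_empty = 2·1.438·√1.415/0.004083 = 2.87600·1.18954/0.004083 = 837.891 s.

837.9 s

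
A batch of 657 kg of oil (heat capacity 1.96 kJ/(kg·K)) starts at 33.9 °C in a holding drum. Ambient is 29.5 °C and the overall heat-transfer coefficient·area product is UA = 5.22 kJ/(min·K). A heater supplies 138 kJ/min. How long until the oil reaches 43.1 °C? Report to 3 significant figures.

133 min

M c_p dT/dt = −UA(T − T_amb) + Q̇.
τ = M c_p/UA = 246.69 min; T_ss = T_amb + Q̇/UA = 29.5 + 138/5.22 = 55.937 °C.
T(t) = T_ss + (T₀ − T_ss)e^(−t/τ); set T = 43.1:
t = −τ ln[(T − T_ss)/(T₀ − T_ss)] = −246.69 · ln(0.58252) = 133.31 min.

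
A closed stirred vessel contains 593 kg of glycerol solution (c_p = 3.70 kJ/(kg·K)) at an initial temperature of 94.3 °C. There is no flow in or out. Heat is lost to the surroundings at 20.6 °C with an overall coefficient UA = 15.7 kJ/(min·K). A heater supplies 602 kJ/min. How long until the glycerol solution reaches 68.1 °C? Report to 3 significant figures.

189 min

Lumped-capacitance energy balance: M c_p dT/dt = UA(T_amb − T) + Q̇.
τ = M c_p/UA = 139.75 min; T_ss = T_amb + Q̇/UA = 20.6 + 602/15.7 = 58.944 °C.
T(t) = T_ss + (T₀ − T_ss)e^(−t/τ); set T = 68.1:
t = −τ ln[(T − T_ss)/(T₀ − T_ss)] = −139.75 · ln(0.25897) = 188.81 min.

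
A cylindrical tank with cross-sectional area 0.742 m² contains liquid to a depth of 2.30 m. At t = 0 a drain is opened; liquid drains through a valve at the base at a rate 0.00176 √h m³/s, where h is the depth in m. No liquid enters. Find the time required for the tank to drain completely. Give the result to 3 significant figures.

1280 s

With no inflow, A dh/dt = −0.00176 √h.
∫ h^(−1/2) dh = −(0.00176/A) ∫ dt, giving 2√h = 2√h₀ − (0.00176/A) t.
Set h = 0: 2√h₀ = (0.00176/A) t_empty ⇒ t_empty = 2A√h₀/0.00176.
t_empty = 2·0.742·√2.30/0.00176 = 1.4840·1.5166/0.00176 = 1278.7 s.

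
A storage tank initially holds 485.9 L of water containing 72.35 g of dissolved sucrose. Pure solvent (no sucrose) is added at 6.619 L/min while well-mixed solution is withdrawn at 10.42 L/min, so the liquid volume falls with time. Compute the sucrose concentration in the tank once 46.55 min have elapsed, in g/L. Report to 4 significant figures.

Total volume: dV/dt = Q_in − Q_out = -3.80100 L/min, so V(t) = 485.9 − 3.80100 t and V(46.55) = 308.963 L.
Species balance (pure solvent in): dm/dt = −Q_out · m/V(t).
dm/m = −Q_out dt/(V₀ − 3.80100 t); integrating gives ln(m/m₀) = −(Q_out/(Q_in−Q_out)) ln(V/V₀).
m = m₀ (V₀/V)^(Q_out/(Q_in−Q_out)) = 72.35 × (485.9/308.963)^(-2.74138) = 20.9109 g.
C = m/V = 20.9109/308.963 = 0.0676809 g/L.

0.06768 g/L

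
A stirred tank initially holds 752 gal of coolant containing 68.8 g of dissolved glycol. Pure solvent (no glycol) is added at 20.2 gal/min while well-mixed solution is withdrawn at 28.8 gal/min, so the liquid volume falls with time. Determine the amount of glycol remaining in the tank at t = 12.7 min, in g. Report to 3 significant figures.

40.7 g

Let m(t) be the amount of glycol. Volume: V(t) = V₀ + (Q_in − Q_out) t = 752 − 8.6000 t; V(12.7) = 642.78 gal.
No glycol enters, so dm/dt = −Q_out · (m/V).
dm/m = −Q_out dt/(V₀ − 8.6000 t); integrating gives ln(m/m₀) = −(Q_out/(Q_in−Q_out)) ln(V/V₀).
m = m₀ (V₀/V)^(Q_out/(Q_in−Q_out)) = 68.8 × (752/642.78)^(-3.3488) = 40.677 g.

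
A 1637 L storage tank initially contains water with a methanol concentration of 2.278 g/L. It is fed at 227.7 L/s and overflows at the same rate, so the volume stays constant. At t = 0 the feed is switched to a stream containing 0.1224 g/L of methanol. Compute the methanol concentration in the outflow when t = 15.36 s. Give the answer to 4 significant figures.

Unsteady species balance (constant V, well mixed): V dC/dt = Q(C_in − C).
So dC/dt = (C_in − C)/τ with τ = V/Q = 1637/227.7 = 7.18928 s.
This is linear first-order; C(t) = C_in + (C₀ − C_in) e^(−t/τ).
C(15.36) = 0.1224 + (2.278 − 0.1224)·e^(−15.36/7.18928) = 0.1224 + (2.15560)·0.118066 = 0.376903 g/L.

0.3769 g/L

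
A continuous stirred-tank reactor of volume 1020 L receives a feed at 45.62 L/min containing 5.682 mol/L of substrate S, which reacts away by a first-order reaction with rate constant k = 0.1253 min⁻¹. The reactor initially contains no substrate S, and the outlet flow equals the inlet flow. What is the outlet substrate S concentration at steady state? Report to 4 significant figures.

Accumulation = in − out − consumed: V dC/dt = Q C_in − Q C − k V C.
Steady state (dC/dt = 0): C_ss = Q C_in/(Q + kV) = C_in/(1 + kV/Q).
C_ss = 45.62·5.682/(45.62 + 0.1253·1020) = 259.213/173.426 = 1.49466 mol/L.

1.495 mol/L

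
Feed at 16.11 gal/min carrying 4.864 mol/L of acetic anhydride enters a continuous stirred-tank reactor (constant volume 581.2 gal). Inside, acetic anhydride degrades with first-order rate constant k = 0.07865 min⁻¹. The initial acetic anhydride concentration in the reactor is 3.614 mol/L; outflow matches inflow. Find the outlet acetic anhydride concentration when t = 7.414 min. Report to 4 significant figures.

2.334 mol/L

Species balance: V dC/dt = Q C_in − Q C − k V C.
dC/dt = (Q/V) C_in − (Q/V + k) C; effective rate a = Q/V + k = 0.0277185 + 0.07865 = 0.106369 min⁻¹.
C_ss = Q C_in/(Q + kV) = 1.26751 mol/L; C(t) = C_ss + (C₀ − C_ss) e^(−a t).
C(7.414) = 1.26751 + (2.34649)·e^(−0.106369·7.414) = 1.26751 + (2.34649)·0.454473 = 2.33393 mol/L.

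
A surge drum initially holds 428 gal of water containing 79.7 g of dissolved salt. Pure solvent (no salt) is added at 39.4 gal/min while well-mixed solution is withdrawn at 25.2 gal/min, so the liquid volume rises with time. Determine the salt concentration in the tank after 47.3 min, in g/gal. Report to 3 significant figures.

0.0136 g/gal

Let m(t) be the amount of salt. Volume: V(t) = V₀ + (Q_in − Q_out) t = 428 + 14.200 t; V(47.3) = 1099.7 gal.
Solute balance: dm/dt = 0 − Q_out C = −Q_out m/V(t).
Separate: dm/m = −Q_out dt/V(t) ⇒ ln(m/m₀) = −(Q_out/(Q_in−Q_out)) ln(V/V₀).
m = m₀ (V₀/V)^(Q_out/(Q_in−Q_out)) = 79.7 × (428/1099.7)^(1.7746) = 14.934 g.
C = m/V = 14.934/1099.7 = 0.013581 g/gal.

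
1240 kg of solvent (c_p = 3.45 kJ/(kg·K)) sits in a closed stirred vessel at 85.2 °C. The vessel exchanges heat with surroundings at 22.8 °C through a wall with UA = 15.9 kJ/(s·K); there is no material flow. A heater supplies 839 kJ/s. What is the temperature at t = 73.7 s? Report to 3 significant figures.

M c_p dT/dt = −UA(T − T_amb) + Q̇.
dT/dt = (T_ss − T)/τ with T_ss = T_amb + Q̇/UA = 22.8 + 839/15.9 = 75.567 °C, τ = M c_p/UA = 1240·3.45/15.9 = 269.06 s.
Solution: T(t) = T_ss + (T₀ − T_ss) e^(−t/τ).
T(73.7) = 75.567 + (9.6327)·0.76039 = 82.892 °C.

82.9 °C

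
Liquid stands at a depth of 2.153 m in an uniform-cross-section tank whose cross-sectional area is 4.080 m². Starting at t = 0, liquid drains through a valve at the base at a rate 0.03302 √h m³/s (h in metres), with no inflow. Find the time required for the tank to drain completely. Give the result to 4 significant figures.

362.6 s

Volume balance on the tank: A dh/dt = −0.03302 √h.
This is separable: 2 d(√h)/dt = −0.03302/A, so √h = √h₀ − (0.03302/(2A)) t.
Tank is empty when √h = 0: t_empty = 2A√h₀/0.03302.
t_empty = 2·4.080·√2.153/0.03302 = 8.16000·1.46731/0.03302 = 362.606 s.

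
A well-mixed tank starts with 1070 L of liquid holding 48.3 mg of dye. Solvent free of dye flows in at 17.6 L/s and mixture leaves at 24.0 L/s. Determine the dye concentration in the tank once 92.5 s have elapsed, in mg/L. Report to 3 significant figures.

Let m(t) be the amount of dye. Volume: V(t) = V₀ + (Q_in − Q_out) t = 1070 − 6.4000 t; V(92.5) = 478.00 L.
Species balance (pure solvent in): dm/dt = −Q_out · m/V(t).
dm/m = −Q_out dt/(V₀ − 6.4000 t); integrating gives ln(m/m₀) = −(Q_out/(Q_in−Q_out)) ln(V/V₀).
m = m₀ (V₀/V)^(Q_out/(Q_in−Q_out)) = 48.3 × (1070/478.00)^(-3.7500) = 2.3529 mg.
C = m/V = 2.3529/478.00 = 0.0049225 mg/L.

0.00492 mg/L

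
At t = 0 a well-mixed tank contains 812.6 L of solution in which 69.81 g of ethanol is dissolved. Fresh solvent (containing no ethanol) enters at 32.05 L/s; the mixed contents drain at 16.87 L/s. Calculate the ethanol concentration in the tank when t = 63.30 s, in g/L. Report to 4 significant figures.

Let m(t) be the amount of ethanol. Volume: V(t) = V₀ + (Q_in − Q_out) t = 812.6 + 15.1800 t; V(63.30) = 1773.49 L.
Solute balance: dm/dt = 0 − Q_out C = −Q_out m/V(t).
dm/m = −Q_out dt/(V₀ + 15.1800 t); integrating gives ln(m/m₀) = −(Q_out/(Q_in−Q_out)) ln(V/V₀).
m = m₀ (V₀/V)^(Q_out/(Q_in−Q_out)) = 69.81 × (812.6/1773.49)^(1.11133) = 29.3244 g.
C = m/V = 29.3244/1773.49 = 0.0165348 g/L.

0.01653 g/L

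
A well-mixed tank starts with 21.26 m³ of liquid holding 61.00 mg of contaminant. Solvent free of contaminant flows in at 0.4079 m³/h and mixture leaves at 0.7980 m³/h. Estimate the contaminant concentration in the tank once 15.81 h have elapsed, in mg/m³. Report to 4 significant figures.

2.005 mg/m³

Total volume: dV/dt = Q_in − Q_out = -0.390100 m³/h, so V(t) = 21.26 − 0.390100 t and V(15.81) = 15.0925 m³.
Species balance (pure solvent in): dm/dt = −Q_out · m/V(t).
dm/m = −Q_out dt/(V₀ − 0.390100 t); integrating gives ln(m/m₀) = −(Q_out/(Q_in−Q_out)) ln(V/V₀).
m = m₀ (V₀/V)^(Q_out/(Q_in−Q_out)) = 61.00 × (21.26/15.0925)^(-2.04563) = 30.2647 mg.
C = m/V = 30.2647/15.0925 = 2.00528 mg/m³.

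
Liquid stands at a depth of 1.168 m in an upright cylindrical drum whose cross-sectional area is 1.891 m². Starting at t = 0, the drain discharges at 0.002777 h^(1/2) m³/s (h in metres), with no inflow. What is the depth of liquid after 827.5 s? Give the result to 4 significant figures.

0.2239 m

Unsteady balance on liquid volume: A dh/dt = −0.002777 √h.
This is separable: 2 d(√h)/dt = −0.002777/A, so √h = √h₀ − (0.002777/(2A)) t.
√h = √1.168 − 0.002777·827.5/(2·1.891) = 1.08074 − 0.607606 = 0.473134.
h = 0.473134² = 0.223856 m.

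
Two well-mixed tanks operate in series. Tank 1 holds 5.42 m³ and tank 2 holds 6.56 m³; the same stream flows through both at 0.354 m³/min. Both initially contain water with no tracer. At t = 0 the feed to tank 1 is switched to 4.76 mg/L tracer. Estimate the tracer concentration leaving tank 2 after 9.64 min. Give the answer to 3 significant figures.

0.536 mg/L

Species balance on tank i: dCᵢ/dt = (Cᵢ₋₁ − Cᵢ)/τᵢ with τᵢ = Vᵢ/Q.
τ₁ = 5.42/0.354 = 15.311 min; τ₂ = 6.56/0.354 = 18.531 min.
Tank 1: C₁ = C_in(1 − e^(−t/τ₁)). Tank 2 (τ₁ ≠ τ₂): C₂ = C_in[1 − (τ₁ e^(−t/τ₁) − τ₂ e^(−t/τ₂))/(τ₁ − τ₂)].
At t = 9.64: e^(−t/τ₁) = 0.53279, e^(−t/τ₂) = 0.59440.
C₂ = 4.76·[1 − (15.311·0.53279 − 18.531·0.59440)/(-3.2203)] = 4.76·0.11271 = 0.53649 mg/L.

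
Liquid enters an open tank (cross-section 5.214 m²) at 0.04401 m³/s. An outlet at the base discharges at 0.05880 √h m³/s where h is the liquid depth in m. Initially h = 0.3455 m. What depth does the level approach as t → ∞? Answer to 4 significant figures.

0.5602 m

Level balance: A dh/dt = 0.04401 − 0.05880 √h. Setting dh/dt = 0:
Q_in = 0.05880 √h_ss ⇒ √h_ss = 0.04401/0.05880 = 0.748469.
h_ss = 0.748469² = 0.560206 m. (Since h₀ = 0.3455 m < h_ss, the level will rise toward this value.)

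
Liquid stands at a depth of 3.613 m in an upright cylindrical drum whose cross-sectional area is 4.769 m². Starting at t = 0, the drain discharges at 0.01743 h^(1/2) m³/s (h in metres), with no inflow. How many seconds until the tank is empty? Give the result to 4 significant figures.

1040 s

Volume balance on the tank: A dh/dt = −0.01743 √h.
This is separable: 2 d(√h)/dt = −0.01743/A, so √h = √h₀ − (0.01743/(2A)) t.
Set h = 0: 2√h₀ = (0.01743/A) t_empty ⇒ t_empty = 2A√h₀/0.01743.
t_empty = 2·4.769·√3.613/0.01743 = 9.53800·1.90079/0.01743 = 1040.15 s.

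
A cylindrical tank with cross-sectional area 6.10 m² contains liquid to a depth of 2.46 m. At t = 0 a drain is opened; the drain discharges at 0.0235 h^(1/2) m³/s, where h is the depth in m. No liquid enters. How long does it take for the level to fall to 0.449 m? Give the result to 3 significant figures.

With no inflow, A dh/dt = −0.0235 √h.
∫ h^(−1/2) dh = −(0.0235/A) ∫ dt, giving 2√h = 2√h₀ − (0.0235/A) t.
t = 2A(√h₀ − √h)/0.0235 = 2·6.10·(√2.46 − √0.449)/0.0235
  = 12.200 × (1.5684 − 0.67007) / 0.0235 = 466.38 s.

466 s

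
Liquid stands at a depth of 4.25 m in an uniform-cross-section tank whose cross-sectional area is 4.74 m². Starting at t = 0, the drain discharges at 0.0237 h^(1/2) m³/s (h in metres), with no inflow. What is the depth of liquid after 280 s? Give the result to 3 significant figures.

1.85 m

A dh/dt = −Q_out = −0.0237 √h.
This is separable: 2 d(√h)/dt = −0.0237/A, so √h = √h₀ − (0.0237/(2A)) t.
√h = √4.25 − 0.0237·280/(2·4.74) = 2.0616 − 0.70000 = 1.3616.
h = 1.3616² = 1.8538 m.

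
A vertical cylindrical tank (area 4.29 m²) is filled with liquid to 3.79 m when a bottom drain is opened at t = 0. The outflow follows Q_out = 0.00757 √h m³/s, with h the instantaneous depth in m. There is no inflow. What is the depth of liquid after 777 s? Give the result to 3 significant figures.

With no inflow, A dh/dt = −0.00757 √h.
∫ h^(−1/2) dh = −(0.00757/A) ∫ dt, giving 2√h = 2√h₀ − (0.00757/A) t.
√h = √3.79 − 0.00757·777/(2·4.29) = 1.9468 − 0.68553 = 1.2613.
h = 1.2613² = 1.5908 m.

1.59 m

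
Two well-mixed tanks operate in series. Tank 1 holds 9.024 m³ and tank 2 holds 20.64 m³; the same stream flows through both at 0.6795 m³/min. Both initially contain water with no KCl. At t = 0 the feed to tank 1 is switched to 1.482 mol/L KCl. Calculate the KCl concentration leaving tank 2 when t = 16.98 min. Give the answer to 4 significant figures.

0.2969 mol/L

Each tank obeys Vᵢ dCᵢ/dt = Q(Cᵢ₋₁ − Cᵢ), so τᵢ = Vᵢ/Q.
τ₁ = 9.024/0.6795 = 13.2804 min; τ₂ = 20.64/0.6795 = 30.3753 min.
Tank 1: C₁ = C_in(1 − e^(−t/τ₁)). Tank 2 (τ₁ ≠ τ₂): C₂ = C_in[1 − (τ₁ e^(−t/τ₁) − τ₂ e^(−t/τ₂))/(τ₁ − τ₂)].
At t = 16.98: e^(−t/τ₁) = 0.278432, e^(−t/τ₂) = 0.571776.
C₂ = 1.482·[1 − (13.2804·0.278432 − 30.3753·0.571776)/(-17.0949)] = 1.482·0.200336 = 0.296899 mol/L.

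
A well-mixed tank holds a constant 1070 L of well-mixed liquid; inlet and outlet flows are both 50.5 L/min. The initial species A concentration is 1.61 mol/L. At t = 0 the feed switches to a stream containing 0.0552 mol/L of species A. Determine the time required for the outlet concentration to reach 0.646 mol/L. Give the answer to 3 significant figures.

20.5 min

Unsteady species balance (constant V, well mixed): V dC/dt = Q(C_in − C), so τ = V/Q = 21.188 min.
C(t) = C_in + (C₀ − C_in) e^(−t/τ). Set C = 0.646 and solve for t:
e^(−t/τ) = (C − C_in)/(C₀ − C_in) = (0.646 − 0.0552)/(1.61 − 0.0552) = 0.37998
t = −τ ln(…) = 21.188 × 0.96762 = 20.502 min.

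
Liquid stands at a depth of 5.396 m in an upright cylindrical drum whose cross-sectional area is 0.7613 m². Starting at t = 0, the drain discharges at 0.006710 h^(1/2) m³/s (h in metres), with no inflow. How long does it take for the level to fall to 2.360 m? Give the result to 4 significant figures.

With no inflow, A dh/dt = −0.006710 √h.
∫ h^(−1/2) dh = −(0.006710/A) ∫ dt, giving 2√h = 2√h₀ − (0.006710/A) t.
t = 2A(√h₀ − √h)/0.006710 = 2·0.7613·(√5.396 − √2.360)/0.006710
  = 1.52260 × (2.32293 − 1.53623) / 0.006710 = 178.514 s.

178.5 s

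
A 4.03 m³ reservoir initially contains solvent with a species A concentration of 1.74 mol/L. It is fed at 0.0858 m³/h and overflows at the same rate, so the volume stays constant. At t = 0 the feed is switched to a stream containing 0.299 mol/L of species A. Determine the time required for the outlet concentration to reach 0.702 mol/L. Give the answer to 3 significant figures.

Transient balance on the dissolved component: V dC/dt = Q(C_in − C), so τ = V/Q = 46.970 h.
C(t) = C_in + (C₀ − C_in) e^(−t/τ). Set C = 0.702 and solve for t:
e^(−t/τ) = (C − C_in)/(C₀ − C_in) = (0.702 − 0.299)/(1.74 − 0.299) = 0.27967
t = −τ ln(…) = 46.970 × 1.2742 = 59.847 h.

59.8 h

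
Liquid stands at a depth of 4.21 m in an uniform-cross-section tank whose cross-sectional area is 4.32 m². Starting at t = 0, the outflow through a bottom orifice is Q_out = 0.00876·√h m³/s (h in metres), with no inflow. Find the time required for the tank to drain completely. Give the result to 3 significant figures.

2020 s

A dh/dt = −Q_out = −0.00876 √h.
∫ h^(−1/2) dh = −(0.00876/A) ∫ dt, giving 2√h = 2√h₀ − (0.00876/A) t.
Set h = 0: 2√h₀ = (0.00876/A) t_empty ⇒ t_empty = 2A√h₀/0.00876.
t_empty = 2·4.32·√4.21/0.00876 = 8.6400·2.0518/0.00876 = 2023.7 s.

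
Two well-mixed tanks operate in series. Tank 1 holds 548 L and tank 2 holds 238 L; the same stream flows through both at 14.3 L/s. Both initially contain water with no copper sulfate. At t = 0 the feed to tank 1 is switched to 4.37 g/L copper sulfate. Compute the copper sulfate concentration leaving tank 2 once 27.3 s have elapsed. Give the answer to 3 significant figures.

1.23 g/L

Each tank obeys Vᵢ dCᵢ/dt = Q(Cᵢ₋₁ − Cᵢ), so τᵢ = Vᵢ/Q.
τ₁ = 548/14.3 = 38.322 s; τ₂ = 238/14.3 = 16.643 s.
Solving the cascade with C₁(0)=C₂(0)=0 gives C₂(t) = C_in[1 − (τ₁ e^(−t/τ₁) − τ₂ e^(−t/τ₂))/(τ₁ − τ₂)].
At t = 27.3: e^(−t/τ₁) = 0.49047, e^(−t/τ₂) = 0.19392.
C₂ = 4.37·[1 − (38.322·0.49047 − 16.643·0.19392)/(21.678)] = 4.37·0.28186 = 1.2317 g/L.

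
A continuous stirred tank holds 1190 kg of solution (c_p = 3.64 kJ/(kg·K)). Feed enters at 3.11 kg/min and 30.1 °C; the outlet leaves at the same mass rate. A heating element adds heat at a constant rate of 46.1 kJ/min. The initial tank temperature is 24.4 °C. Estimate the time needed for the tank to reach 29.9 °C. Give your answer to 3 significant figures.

317 min

Heat balance on the well-mixed liquid: M c_p dT/dt = ṁ c_p (T_in − T) + 46.1.
τ = M/ṁ = 382.64 min; T_ss = T_in + Q̇/(ṁ c_p) = 34.172 °C.
T(t) = T_ss + (T₀ − T_ss) e^(−t/τ). Set T = 29.9:
e^(−t/τ) = (29.9 − 34.172)/(24.4 − 34.172) = 0.43718
t = −382.64 · ln(0.43718) = 316.59 min.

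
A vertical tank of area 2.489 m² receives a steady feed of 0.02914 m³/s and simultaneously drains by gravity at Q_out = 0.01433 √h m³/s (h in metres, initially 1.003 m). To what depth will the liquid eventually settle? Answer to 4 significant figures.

A dh/dt = Q_in − 0.01433 √h. Steady state requires inflow = outflow:
Q_in = 0.01433 √h_ss ⇒ √h_ss = 0.02914/0.01433 = 2.03350.
h_ss = 2.03350² = 4.13511 m. (Since h₀ = 1.003 m < h_ss, the level will rise toward this value.)

4.135 m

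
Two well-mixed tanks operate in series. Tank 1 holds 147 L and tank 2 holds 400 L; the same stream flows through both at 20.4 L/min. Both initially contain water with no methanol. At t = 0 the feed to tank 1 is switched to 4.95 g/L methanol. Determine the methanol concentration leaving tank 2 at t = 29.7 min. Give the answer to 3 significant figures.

Each tank obeys Vᵢ dCᵢ/dt = Q(Cᵢ₋₁ − Cᵢ), so τᵢ = Vᵢ/Q.
τ₁ = 147/20.4 = 7.2059 min; τ₂ = 400/20.4 = 19.608 min.
Tank 1: C₁ = C_in(1 − e^(−t/τ₁)). Tank 2 (τ₁ ≠ τ₂): C₂ = C_in[1 − (τ₁ e^(−t/τ₁) − τ₂ e^(−t/τ₂))/(τ₁ − τ₂)].
At t = 29.7: e^(−t/τ₁) = 0.016218, e^(−t/τ₂) = 0.21987.
C₂ = 4.95·[1 − (7.2059·0.016218 − 19.608·0.21987)/(-12.402)] = 4.95·0.66180 = 3.2759 g/L.

3.28 g/L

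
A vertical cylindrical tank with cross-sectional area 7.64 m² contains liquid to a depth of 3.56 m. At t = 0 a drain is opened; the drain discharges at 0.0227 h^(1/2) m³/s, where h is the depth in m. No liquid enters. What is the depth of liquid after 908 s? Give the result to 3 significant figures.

0.289 m

Unsteady balance on liquid volume: A dh/dt = −0.0227 √h.
∫ h^(−1/2) dh = −(0.0227/A) ∫ dt, giving 2√h = 2√h₀ − (0.0227/A) t.
√h = √3.56 − 0.0227·908/(2·7.64) = 1.8868 − 1.3489 = 0.53787.
h = 0.53787² = 0.28930 m.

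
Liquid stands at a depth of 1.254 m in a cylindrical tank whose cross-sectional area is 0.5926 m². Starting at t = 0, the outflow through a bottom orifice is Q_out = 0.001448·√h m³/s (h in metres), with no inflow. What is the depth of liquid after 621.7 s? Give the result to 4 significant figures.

0.1298 m

Volume balance on the tank: A dh/dt = −0.001448 √h.
Separate and integrate: 2(√h − √h₀) = −(0.001448/A) t.
√h = √1.254 − 0.001448·621.7/(2·0.5926) = 1.11982 − 0.759552 = 0.360269.
h = 0.360269² = 0.129794 m.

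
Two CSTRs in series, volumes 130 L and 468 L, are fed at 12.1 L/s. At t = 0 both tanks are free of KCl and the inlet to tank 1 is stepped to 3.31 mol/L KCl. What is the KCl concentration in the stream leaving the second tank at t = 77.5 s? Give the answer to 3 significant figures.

2.69 mol/L

Each tank obeys Vᵢ dCᵢ/dt = Q(Cᵢ₋₁ − Cᵢ), so τᵢ = Vᵢ/Q.
τ₁ = 130/12.1 = 10.744 s; τ₂ = 468/12.1 = 38.678 s.
Tank 1: C₁ = C_in(1 − e^(−t/τ₁)). Tank 2 (τ₁ ≠ τ₂): C₂ = C_in[1 − (τ₁ e^(−t/τ₁) − τ₂ e^(−t/τ₂))/(τ₁ − τ₂)].
At t = 77.5: e^(−t/τ₁) = 0.00073660, e^(−t/τ₂) = 0.13483.
C₂ = 3.31·[1 − (10.744·0.00073660 − 38.678·0.13483)/(-27.934)] = 3.31·0.81360 = 2.6930 mol/L.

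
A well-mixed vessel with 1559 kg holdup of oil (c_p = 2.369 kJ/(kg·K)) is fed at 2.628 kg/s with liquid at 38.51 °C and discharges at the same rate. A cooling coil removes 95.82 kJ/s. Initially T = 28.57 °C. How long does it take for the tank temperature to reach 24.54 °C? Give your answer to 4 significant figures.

M c_p dT/dt = ṁ c_p (T_in − T) − Q̇.
τ = M/ṁ = 593.227 s; T_ss = T_in − Q̇/(ṁ c_p) = 23.1190 °C.
T(t) = T_ss + (T₀ − T_ss) e^(−t/τ). Set T = 24.54:
e^(−t/τ) = (24.54 − 23.1190)/(28.57 − 23.1190) = 0.260681
t = −593.227 · ln(0.260681) = 797.569 s.

797.6 s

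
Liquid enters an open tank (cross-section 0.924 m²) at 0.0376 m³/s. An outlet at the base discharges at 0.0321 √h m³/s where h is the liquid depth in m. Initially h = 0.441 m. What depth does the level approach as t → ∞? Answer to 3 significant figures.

A dh/dt = Q_in − 0.0321 √h. Steady state requires inflow = outflow:
Q_in = 0.0321 √h_ss ⇒ √h_ss = 0.0376/0.0321 = 1.1713.
h_ss = 1.1713² = 1.3720 m. (Since h₀ = 0.441 m < h_ss, the level will rise toward this value.)

1.37 m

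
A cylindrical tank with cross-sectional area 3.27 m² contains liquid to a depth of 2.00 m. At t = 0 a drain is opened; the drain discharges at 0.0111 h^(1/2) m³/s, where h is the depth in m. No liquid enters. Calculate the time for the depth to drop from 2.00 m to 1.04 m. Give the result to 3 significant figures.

With no inflow, A dh/dt = −0.0111 √h.
Separate and integrate: 2(√h − √h₀) = −(0.0111/A) t.
t = 2A(√h₀ − √h)/0.0111 = 2·3.27·(√2.00 − √1.04)/0.0111
  = 6.5400 × (1.4142 − 1.0198) / 0.0111 = 232.38 s.

232 s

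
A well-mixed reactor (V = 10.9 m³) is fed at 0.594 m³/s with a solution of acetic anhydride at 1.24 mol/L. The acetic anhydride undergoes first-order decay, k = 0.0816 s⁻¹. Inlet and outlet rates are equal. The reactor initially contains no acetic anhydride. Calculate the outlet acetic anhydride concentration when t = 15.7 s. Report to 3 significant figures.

Accumulation = in − out − consumed: V dC/dt = Q C_in − Q C − k V C.
dC/dt = (Q/V) C_in − (Q/V + k) C; effective rate a = Q/V + k = 0.054495 + 0.0816 = 0.13610 s⁻¹.
C_ss = Q C_in/(Q + kV) = 0.49652 mol/L; C(t) = C_ss + (C₀ − C_ss) e^(−a t).
C(15.7) = 0.49652 + (-0.49652)·e^(−0.13610·15.7) = 0.49652 + (-0.49652)·0.11804 = 0.43791 mol/L.

0.438 mol/L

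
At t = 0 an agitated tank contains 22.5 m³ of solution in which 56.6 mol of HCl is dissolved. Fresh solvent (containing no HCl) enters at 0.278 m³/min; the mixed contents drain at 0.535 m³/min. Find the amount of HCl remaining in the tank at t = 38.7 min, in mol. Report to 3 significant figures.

Let m(t) be the amount of HCl. Volume: V(t) = V₀ + (Q_in − Q_out) t = 22.5 − 0.25700 t; V(38.7) = 12.554 m³.
Solute balance: dm/dt = 0 − Q_out C = −Q_out m/V(t).
dm/m = −Q_out dt/(V₀ − 0.25700 t); integrating gives ln(m/m₀) = −(Q_out/(Q_in−Q_out)) ln(V/V₀).
m = m₀ (V₀/V)^(Q_out/(Q_in−Q_out)) = 56.6 × (22.5/12.554)^(-2.0817) = 16.800 mol.

16.8 mol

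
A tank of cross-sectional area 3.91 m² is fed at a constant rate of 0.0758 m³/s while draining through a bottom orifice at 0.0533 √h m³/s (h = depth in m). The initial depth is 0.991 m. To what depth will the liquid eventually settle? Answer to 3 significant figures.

2.02 m

A dh/dt = Q_in − 0.0533 √h. Steady state requires inflow = outflow:
Q_in = 0.0533 √h_ss ⇒ √h_ss = 0.0758/0.0533 = 1.4221.
h_ss = 1.4221² = 2.0225 m. (Since h₀ = 0.991 m < h_ss, the level will rise toward this value.)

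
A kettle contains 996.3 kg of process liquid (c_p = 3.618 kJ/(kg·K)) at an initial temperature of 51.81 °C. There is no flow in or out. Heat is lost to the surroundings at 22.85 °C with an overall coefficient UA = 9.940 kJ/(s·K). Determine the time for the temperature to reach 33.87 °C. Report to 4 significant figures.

350.4 s

Energy balance: M c_p dT/dt = −UA(T − T_amb).
τ = M c_p/UA = 362.637 s; T_ss = T_amb = 22.8500 °C.
T(t) = T_ss + (T₀ − T_ss)e^(−t/τ); set T = 33.87:
t = −τ ln[(T − T_ss)/(T₀ − T_ss)] = −362.637 · ln(0.380525) = 350.381 s.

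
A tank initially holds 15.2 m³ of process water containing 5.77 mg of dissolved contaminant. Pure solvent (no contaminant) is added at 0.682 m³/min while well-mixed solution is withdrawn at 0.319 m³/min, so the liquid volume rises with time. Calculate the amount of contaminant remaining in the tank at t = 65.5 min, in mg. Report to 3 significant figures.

Total volume: dV/dt = Q_in − Q_out = 0.36300 m³/min, so V(t) = 15.2 + 0.36300 t and V(65.5) = 38.977 m³.
Species balance (pure solvent in): dm/dt = −Q_out · m/V(t).
dm/m = −Q_out dt/(V₀ + 0.36300 t); integrating gives ln(m/m₀) = −(Q_out/(Q_in−Q_out)) ln(V/V₀).
m = m₀ (V₀/V)^(Q_out/(Q_in−Q_out)) = 5.77 × (15.2/38.977)^(0.87879) = 2.5222 mg.

2.52 mg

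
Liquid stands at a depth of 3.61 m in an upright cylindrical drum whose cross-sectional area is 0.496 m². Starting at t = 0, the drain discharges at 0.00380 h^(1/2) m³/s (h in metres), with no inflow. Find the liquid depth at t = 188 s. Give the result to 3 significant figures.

With no inflow, A dh/dt = −0.00380 √h.
Separate and integrate: 2(√h − √h₀) = −(0.00380/A) t.
√h = √3.61 − 0.00380·188/(2·0.496) = 1.9000 − 0.72016 = 1.1798.
h = 1.1798² = 1.3920 m.

1.39 m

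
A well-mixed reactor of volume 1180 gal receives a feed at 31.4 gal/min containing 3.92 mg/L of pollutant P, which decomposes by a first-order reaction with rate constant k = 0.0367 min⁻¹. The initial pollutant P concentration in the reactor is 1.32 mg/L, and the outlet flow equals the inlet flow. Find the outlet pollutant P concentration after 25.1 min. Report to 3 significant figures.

1.58 mg/L

Species balance: V dC/dt = Q C_in − Q C − k V C.
dC/dt = (Q/V) C_in − (Q/V + k) C; effective rate a = Q/V + k = 0.026610 + 0.0367 = 0.063310 min⁻¹.
C_ss = Q C_in/(Q + kV) = 1.6476 mg/L; C(t) = C_ss + (C₀ − C_ss) e^(−a t).
C(25.1) = 1.6476 + (-0.32763)·e^(−0.063310·25.1) = 1.6476 + (-0.32763)·0.20411 = 1.5808 mg/L.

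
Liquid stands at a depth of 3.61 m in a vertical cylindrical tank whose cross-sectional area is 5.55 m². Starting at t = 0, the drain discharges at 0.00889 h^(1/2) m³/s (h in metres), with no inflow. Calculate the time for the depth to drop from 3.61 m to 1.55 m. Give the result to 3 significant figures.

818 s

A dh/dt = −Q_out = −0.00889 √h.
Separate and integrate: 2(√h − √h₀) = −(0.00889/A) t.
t = 2A(√h₀ − √h)/0.00889 = 2·5.55·(√3.61 − √1.55)/0.00889
  = 11.100 × (1.9000 − 1.2450) / 0.00889 = 817.84 s.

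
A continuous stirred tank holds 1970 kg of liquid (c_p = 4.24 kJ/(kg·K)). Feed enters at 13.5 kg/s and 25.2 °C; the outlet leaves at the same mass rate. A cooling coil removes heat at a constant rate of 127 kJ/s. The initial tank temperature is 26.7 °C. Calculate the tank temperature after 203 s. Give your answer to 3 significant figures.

M c_p dT/dt = ṁ c_p (T_in − T) − Q̇.
τ = M/ṁ = 145.93 s; T_ss = T_in − Q̇/(ṁ c_p) = 25.2 − 127/(13.5·4.24) = 22.981 °C.
Integrating: T(t) = T_ss + (T₀ − T_ss) e^(−t/τ).
T(203) = 22.981 + (3.7187)·e^(−203/145.93) = 22.981 + (3.7187)·0.24880 = 23.906 °C.

23.9 °C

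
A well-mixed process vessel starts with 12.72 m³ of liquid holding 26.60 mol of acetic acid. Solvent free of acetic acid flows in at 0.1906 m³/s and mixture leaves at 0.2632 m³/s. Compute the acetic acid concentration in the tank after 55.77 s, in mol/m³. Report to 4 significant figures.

0.7647 mol/m³

Let m(t) be the amount of acetic acid. Volume: V(t) = V₀ + (Q_in − Q_out) t = 12.72 − 0.0726000 t; V(55.77) = 8.67110 m³.
Solute balance: dm/dt = 0 − Q_out C = −Q_out m/V(t).
Separate: dm/m = −Q_out dt/V(t) ⇒ ln(m/m₀) = −(Q_out/(Q_in−Q_out)) ln(V/V₀).
m = m₀ (V₀/V)^(Q_out/(Q_in−Q_out)) = 26.60 × (12.72/8.67110)^(-3.62534) = 6.63097 mol.
C = m/V = 6.63097/8.67110 = 0.764721 mol/m³.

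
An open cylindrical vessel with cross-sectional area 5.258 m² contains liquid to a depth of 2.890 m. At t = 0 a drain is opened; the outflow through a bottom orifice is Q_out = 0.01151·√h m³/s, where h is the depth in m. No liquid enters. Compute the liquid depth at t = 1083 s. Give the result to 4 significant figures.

Accumulation of liquid (constant cross-section A): A dh/dt = −0.01151 √h.
∫ h^(−1/2) dh = −(0.01151/A) ∫ dt, giving 2√h = 2√h₀ − (0.01151/A) t.
√h = √2.890 − 0.01151·1083/(2·5.258) = 1.70000 − 1.18537 = 0.514632.
h = 0.514632² = 0.264846 m.

0.2648 m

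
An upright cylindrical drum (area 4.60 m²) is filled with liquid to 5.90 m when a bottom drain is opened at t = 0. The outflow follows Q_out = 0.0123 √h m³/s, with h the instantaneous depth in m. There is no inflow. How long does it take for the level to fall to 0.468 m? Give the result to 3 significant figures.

With no inflow, A dh/dt = −0.0123 √h.
This is separable: 2 d(√h)/dt = −0.0123/A, so √h = √h₀ − (0.0123/(2A)) t.
t = 2A(√h₀ − √h)/0.0123 = 2·4.60·(√5.90 − √0.468)/0.0123
  = 9.2000 × (2.4290 − 0.68411) / 0.0123 = 1305.1 s.

1310 s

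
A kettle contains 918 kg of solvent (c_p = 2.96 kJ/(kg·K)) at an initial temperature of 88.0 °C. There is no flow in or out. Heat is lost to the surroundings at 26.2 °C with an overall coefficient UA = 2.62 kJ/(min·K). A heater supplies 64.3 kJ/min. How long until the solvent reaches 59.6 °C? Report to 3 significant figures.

M c_p dT/dt = −UA(T − T_amb) + Q̇.
τ = M c_p/UA = 1037.1 min; T_ss = T_amb + Q̇/UA = 26.2 + 64.3/2.62 = 50.742 °C.
T(t) = T_ss + (T₀ − T_ss)e^(−t/τ); set T = 59.6:
t = −τ ln[(T − T_ss)/(T₀ − T_ss)] = −1037.1 · ln(0.23775) = 1489.9 min.

1490 min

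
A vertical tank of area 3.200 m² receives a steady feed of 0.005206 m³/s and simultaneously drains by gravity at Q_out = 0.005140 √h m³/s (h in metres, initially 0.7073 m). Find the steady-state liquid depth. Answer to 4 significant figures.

1.026 m

Level balance: A dh/dt = 0.005206 − 0.005140 √h. Setting dh/dt = 0:
Q_in = 0.005140 √h_ss ⇒ √h_ss = 0.005206/0.005140 = 1.01284.
h_ss = 1.01284² = 1.02585 m. (Since h₀ = 0.7073 m < h_ss, the level will rise toward this value.)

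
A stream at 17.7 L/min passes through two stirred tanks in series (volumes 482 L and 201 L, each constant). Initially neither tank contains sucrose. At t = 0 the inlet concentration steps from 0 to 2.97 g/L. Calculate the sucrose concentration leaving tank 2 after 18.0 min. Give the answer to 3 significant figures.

0.775 g/L

Time constants: τᵢ = Vᵢ/Q for each well-mixed tank.
τ₁ = 482/17.7 = 27.232 min; τ₂ = 201/17.7 = 11.356 min.
Solving the cascade with C₁(0)=C₂(0)=0 gives C₂(t) = C_in[1 − (τ₁ e^(−t/τ₁) − τ₂ e^(−t/τ₂))/(τ₁ − τ₂)].
At t = 18.0: e^(−t/τ₁) = 0.51634, e^(−t/τ₂) = 0.20493.
C₂ = 2.97·[1 − (27.232·0.51634 − 11.356·0.20493)/(15.876)] = 2.97·0.26091 = 0.77492 g/L.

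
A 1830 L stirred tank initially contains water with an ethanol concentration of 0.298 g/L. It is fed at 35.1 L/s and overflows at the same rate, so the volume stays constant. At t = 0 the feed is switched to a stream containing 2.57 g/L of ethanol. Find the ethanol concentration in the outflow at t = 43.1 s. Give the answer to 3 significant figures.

Species balance on the tank: V dC/dt = Q(C_in − C).
Time constant τ = V/Q = 1830/35.1 = 52.137 s.
C approaches C_in exponentially: C(t) = C_in + (C₀ − C_in) e^(−t/τ).
C(43.1) = 2.57 + (0.298 − 2.57)·e^(−43.1/52.137) = 2.57 + (-2.2720)·0.43750 = 1.5760 g/L.

1.58 g/L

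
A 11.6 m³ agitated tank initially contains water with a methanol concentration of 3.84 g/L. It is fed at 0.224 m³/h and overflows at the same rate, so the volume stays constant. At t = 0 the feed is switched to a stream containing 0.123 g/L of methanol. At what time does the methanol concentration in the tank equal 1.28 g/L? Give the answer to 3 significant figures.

60.4 h

Species balance: V dC/dt = Q(C_in − C) ⇒ τ = V/Q = 51.786 h.
C(t) = C_in + (C₀ − C_in) e^(−t/τ). Set C = 1.28 and solve for t:
e^(−t/τ) = (C − C_in)/(C₀ − C_in) = (1.28 − 0.123)/(3.84 − 0.123) = 0.31127
t = −τ ln(…) = 51.786 × 1.1671 = 60.438 h.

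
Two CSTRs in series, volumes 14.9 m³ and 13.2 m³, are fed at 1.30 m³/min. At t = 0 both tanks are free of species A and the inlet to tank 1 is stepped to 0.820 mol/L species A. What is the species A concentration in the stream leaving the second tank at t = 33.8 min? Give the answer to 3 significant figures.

0.672 mol/L

Time constants: τᵢ = Vᵢ/Q for each well-mixed tank.
τ₁ = 14.9/1.30 = 11.462 min; τ₂ = 13.2/1.30 = 10.154 min.
Solving the cascade with C₁(0)=C₂(0)=0 gives C₂(t) = C_in[1 − (τ₁ e^(−t/τ₁) − τ₂ e^(−t/τ₂))/(τ₁ − τ₂)].
At t = 33.8: e^(−t/τ₁) = 0.052392, e^(−t/τ₂) = 0.035837.
C₂ = 0.820·[1 − (11.462·0.052392 − 10.154·0.035837)/(1.3077)] = 0.820·0.81906 = 0.67163 mol/L.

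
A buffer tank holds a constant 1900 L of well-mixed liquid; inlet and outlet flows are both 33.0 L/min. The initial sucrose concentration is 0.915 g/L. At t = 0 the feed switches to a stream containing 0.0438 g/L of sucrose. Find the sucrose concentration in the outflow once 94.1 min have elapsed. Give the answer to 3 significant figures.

0.214 g/L

Unsteady species balance (constant V, well mixed): V dC/dt = Q(C_in − C).
Time constant τ = V/Q = 1900/33.0 = 57.576 min.
Solution: C(t) = C_in + (C₀ − C_in) e^(−t/τ).
C(94.1) = 0.0438 + (0.915 − 0.0438)·e^(−94.1/57.576) = 0.0438 + (0.87120)·0.19508 = 0.21375 g/L.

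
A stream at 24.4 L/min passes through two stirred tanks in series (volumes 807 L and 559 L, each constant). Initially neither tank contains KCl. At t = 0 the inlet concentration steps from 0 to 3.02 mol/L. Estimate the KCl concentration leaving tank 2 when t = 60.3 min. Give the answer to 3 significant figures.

1.92 mol/L

Species balance on tank i: dCᵢ/dt = (Cᵢ₋₁ − Cᵢ)/τᵢ with τᵢ = Vᵢ/Q.
τ₁ = 807/24.4 = 33.074 min; τ₂ = 559/24.4 = 22.910 min.
Solving the cascade with C₁(0)=C₂(0)=0 gives C₂(t) = C_in[1 − (τ₁ e^(−t/τ₁) − τ₂ e^(−t/τ₂))/(τ₁ − τ₂)].
At t = 60.3: e^(−t/τ₁) = 0.16151, e^(−t/τ₂) = 0.071930.
C₂ = 3.02·[1 − (33.074·0.16151 − 22.910·0.071930)/(10.164)] = 3.02·0.63658 = 1.9225 mol/L.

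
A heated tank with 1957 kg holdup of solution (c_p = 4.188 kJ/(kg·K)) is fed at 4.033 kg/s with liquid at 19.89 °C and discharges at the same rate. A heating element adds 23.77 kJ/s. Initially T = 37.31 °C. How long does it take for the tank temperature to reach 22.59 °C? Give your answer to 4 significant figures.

1221 s

M c_p dT/dt = ṁ c_p (T_in − T) + Q̇.
τ = M/ṁ = 485.247 s; T_ss = T_in + Q̇/(ṁ c_p) = 21.2973 °C.
T(t) = T_ss + (T₀ − T_ss) e^(−t/τ). Set T = 22.59:
e^(−t/τ) = (22.59 − 21.2973)/(37.31 − 21.2973) = 0.0807283
t = −485.247 · ln(0.0807283) = 1221.20 s.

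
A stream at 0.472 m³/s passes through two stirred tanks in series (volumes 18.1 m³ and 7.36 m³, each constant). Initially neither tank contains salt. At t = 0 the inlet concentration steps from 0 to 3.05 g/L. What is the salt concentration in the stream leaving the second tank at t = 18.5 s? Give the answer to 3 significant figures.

Each tank obeys Vᵢ dCᵢ/dt = Q(Cᵢ₋₁ − Cᵢ), so τᵢ = Vᵢ/Q.
τ₁ = 18.1/0.472 = 38.347 s; τ₂ = 7.36/0.472 = 15.593 s.
Solving the cascade with C₁(0)=C₂(0)=0 gives C₂(t) = C_in[1 − (τ₁ e^(−t/τ₁) − τ₂ e^(−t/τ₂))/(τ₁ − τ₂)].
At t = 18.5: e^(−t/τ₁) = 0.61728, e^(−t/τ₂) = 0.30531.
C₂ = 3.05·[1 − (38.347·0.61728 − 15.593·0.30531)/(22.754)] = 3.05·0.16893 = 0.51524 g/L.

0.515 g/L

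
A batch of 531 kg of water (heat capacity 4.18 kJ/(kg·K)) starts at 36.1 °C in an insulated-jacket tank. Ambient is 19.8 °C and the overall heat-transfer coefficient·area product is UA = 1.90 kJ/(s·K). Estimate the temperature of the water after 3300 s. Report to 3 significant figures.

20.8 °C

M c_p dT/dt = −UA(T − T_amb).
dT/dt = (T_ss − T)/τ with T_ss = T_amb = 19.800 °C, τ = M c_p/UA = 531·4.18/1.90 = 1168.2 s.
T approaches T_ss exponentially: T(t) = T_ss + (T₀ − T_ss) e^(−t/τ).
T(3300) = 19.800 + (16.300)·0.059317 = 20.767 °C.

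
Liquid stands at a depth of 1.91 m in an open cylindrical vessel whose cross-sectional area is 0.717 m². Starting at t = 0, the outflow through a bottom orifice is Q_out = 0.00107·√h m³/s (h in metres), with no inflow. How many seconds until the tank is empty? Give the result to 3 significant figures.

1850 s

Volume balance on the tank: A dh/dt = −0.00107 √h.
∫ h^(−1/2) dh = −(0.00107/A) ∫ dt, giving 2√h = 2√h₀ − (0.00107/A) t.
Tank is empty when √h = 0: t_empty = 2A√h₀/0.00107.
t_empty = 2·0.717·√1.91/0.00107 = 1.4340·1.3820/0.00107 = 1852.2 s.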